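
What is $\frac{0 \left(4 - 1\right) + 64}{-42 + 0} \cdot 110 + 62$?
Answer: $- \frac{2218}{21} \approx -105.62$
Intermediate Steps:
$\frac{0 \left(4 - 1\right) + 64}{-42 + 0} \cdot 110 + 62 = \frac{0 \cdot 3 + 64}{-42} \cdot 110 + 62 = \left(0 + 64\right) \left(- \frac{1}{42}\right) 110 + 62 = 64 \left(- \frac{1}{42}\right) 110 + 62 = \left(- \frac{32}{21}\right) 110 + 62 = - \frac{3520}{21} + 62 = - \frac{2218}{21}$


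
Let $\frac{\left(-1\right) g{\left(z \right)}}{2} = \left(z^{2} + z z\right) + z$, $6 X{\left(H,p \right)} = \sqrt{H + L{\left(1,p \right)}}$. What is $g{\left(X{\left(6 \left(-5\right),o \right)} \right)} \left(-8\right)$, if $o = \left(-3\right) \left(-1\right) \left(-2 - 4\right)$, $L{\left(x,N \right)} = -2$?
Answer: $- \frac{256}{9} + \frac{32 i \sqrt{2}}{3} \approx -28.444 + 15.085 i$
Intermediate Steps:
$o = -18$ ($o = 3 \left(-6\right) = -18$)
$X{\left(H,p \right)} = \frac{\sqrt{-2 + H}}{6}$ ($X{\left(H,p \right)} = \frac{\sqrt{H - 2}}{6} = \frac{\sqrt{-2 + H}}{6}$)
$g{\left(z \right)} = - 4 z^{2} - 2 z$ ($g{\left(z \right)} = - 2 \left(\left(z^{2} + z z\right) + z\right) = - 2 \left(\left(z^{2} + z^{2}\right) + z\right) = - 2 \left(2 z^{2} + z\right) = - 2 \left(z + 2 z^{2}\right) = - 4 z^{2} - 2 z$)
$g{\left(X{\left(6 \left(-5\right),o \right)} \right)} \left(-8\right) = - 2 \frac{\sqrt{-2 + 6 \left(-5\right)}}{6} \left(1 + 2 \frac{\sqrt{-2 + 6 \left(-5\right)}}{6}\right) \left(-8\right) = - 2 \frac{\sqrt{-2 - 30}}{6} \left(1 + 2 \frac{\sqrt{-2 - 30}}{6}\right) \left(-8\right) = - 2 \frac{\sqrt{-32}}{6} \left(1 + 2 \frac{\sqrt{-32}}{6}\right) \left(-8\right) = - 2 \frac{4 i \sqrt{2}}{6} \left(1 + 2 \frac{4 i \sqrt{2}}{6}\right) \left(-8\right) = - 2 \frac{2 i \sqrt{2}}{3} \left(1 + 2 \frac{2 i \sqrt{2}}{3}\right) \left(-8\right) = - 2 \frac{2 i \sqrt{2}}{3} \left(1 + \frac{4 i \sqrt{2}}{3}\right) \left(-8\right) = - \frac{4 i \sqrt{2} \left(1 + \frac{4 i \sqrt{2}}{3}\right)}{3} \left(-8\right) = \frac{32 i \sqrt{2} \left(1 + \frac{4 i \sqrt{2}}{3}\right)}{3}$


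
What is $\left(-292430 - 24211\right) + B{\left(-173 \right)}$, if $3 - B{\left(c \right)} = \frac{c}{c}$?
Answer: $-316639$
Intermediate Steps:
$B{\left(c \right)} = 2$ ($B{\left(c \right)} = 3 - \frac{c}{c} = 3 - 1 = 2$)
$\left(-292430 - 24211\right) + B{\left(-173 \right)} = \left(-292430 - 24211\right) + 2 = -316641 + 2 = -316639$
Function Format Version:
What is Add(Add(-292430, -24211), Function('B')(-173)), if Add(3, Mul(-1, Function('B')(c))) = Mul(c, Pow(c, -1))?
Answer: -316639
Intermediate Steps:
Function('B')(c) = 2 (Function('B')(c) = Add(3, Mul(-1, Mul(c, Pow(c, -1)))) = Add(3, Mul(-1, 1)) = Add(3, -1) = 2)
Add(Add(-292430, -24211), Function('B')(-173)) = Add(Add(-292430, -24211), 2) = Add(-316641, 2) = -316639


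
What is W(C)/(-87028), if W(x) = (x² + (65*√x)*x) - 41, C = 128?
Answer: -16343/87028 - 16640*√2/21757 ≈ -1.2694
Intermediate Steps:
W(x) = -41 + x² + 65*x^(3/2) (W(x) = (x² + 65*x^(3/2)) - 41 = -41 + x² + 65*x^(3/2))
W(C)/(-87028) = (-41 + 128² + 65*128^(3/2))/(-87028) = (-41 + 16384 + 65*(1024*√2))*(-1/87028) = (-41 + 16384 + 66560*√2)*(-1/87028) = (16343 + 66560*√2)*(-1/87028) = -16343/87028 - 16640*√2/21757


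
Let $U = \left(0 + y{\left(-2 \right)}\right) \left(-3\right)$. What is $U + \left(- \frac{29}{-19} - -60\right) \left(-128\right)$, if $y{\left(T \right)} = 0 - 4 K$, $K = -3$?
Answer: $- \frac{150316}{19} \approx -7911.4$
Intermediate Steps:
$y{\left(T \right)} = 12$ ($y{\left(T \right)} = 0 - -12 = 0 + 12 = 12$)
$U = -36$ ($U = \left(0 + 12\right) \left(-3\right) = 12 \left(-3\right) = -36$)
$U + \left(- \frac{29}{-19} - -60\right) \left(-128\right) = -36 + \left(- \frac{29}{-19} - -60\right) \left(-128\right) = -36 + \left(\left(-29\right) \left(- \frac{1}{19}\right) + 60\right) \left(-128\right) = -36 + \left(\frac{29}{19} + 60\right) \left(-128\right) = -36 + \frac{1169}{19} \left(-128\right) = -36 - \frac{149632}{19} = - \frac{150316}{19}$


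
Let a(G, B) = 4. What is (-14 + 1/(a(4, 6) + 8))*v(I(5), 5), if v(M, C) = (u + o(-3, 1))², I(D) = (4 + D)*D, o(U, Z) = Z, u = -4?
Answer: -501/4 ≈ -125.25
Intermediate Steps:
I(D) = D*(4 + D)
v(M, C) = 9 (v(M, C) = (-4 + 1)² = (-3)² = 9)
(-14 + 1/(a(4, 6) + 8))*v(I(5), 5) = (-14 + 1/(4 + 8))*9 = (-14 + 1/12)*9 = -167/12*9 = -501/4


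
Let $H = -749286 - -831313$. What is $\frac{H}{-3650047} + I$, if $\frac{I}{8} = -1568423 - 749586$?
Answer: $- \frac{67686734453411}{3650047} \approx -1.8544 \cdot 10^{7}$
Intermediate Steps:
$H = 82027$ ($H = -749286 + 831313 = 82027$)
$I = -18544072$ ($I = 8 \left(-1568423 - 749586\right) = 8 \left(-2318009\right) = -18544072$)
$\frac{H}{-3650047} + I = \frac{82027}{-3650047} - 18544072 = 82027 \left(- \frac{1}{3650047}\right) - 18544072 = - \frac{82027}{3650047} - 18544072 = - \frac{67686734453411}{3650047}$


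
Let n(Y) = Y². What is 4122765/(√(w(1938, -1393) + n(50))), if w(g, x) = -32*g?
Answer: -4122765*I*√14879/29758 ≈ -16899.0*I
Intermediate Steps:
w(g, x) = -32*g
4122765/(√(w(1938, -1393) + n(50))) = 4122765/(√(-32*1938 + 50²)) = 4122765/(√(-62016 + 2500)) = 4122765/(√(-59516)) = 4122765/((2*I*√14879)) = 4122765*(-I*√14879/29758) = -4122765*I*√14879/29758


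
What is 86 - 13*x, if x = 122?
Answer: -1500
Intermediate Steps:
86 - 13*x = 86 - 13*122 = 86 - 1586 = -1500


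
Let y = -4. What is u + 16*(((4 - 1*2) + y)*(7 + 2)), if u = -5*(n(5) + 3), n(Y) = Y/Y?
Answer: -308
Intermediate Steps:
n(Y) = 1
u = -20 (u = -5*(1 + 3) = -5*4 = -20)
u + 16*(((4 - 1*2) + y)*(7 + 2)) = -20 + 16*(((4 - 1*2) - 4)*(7 + 2)) = -20 + 16*(((4 - 2) - 4)*9) = -20 + 16*((2 - 4)*9) = -20 + 16*(-2*9) = -20 + 16*(-18) = -20 - 288 = -308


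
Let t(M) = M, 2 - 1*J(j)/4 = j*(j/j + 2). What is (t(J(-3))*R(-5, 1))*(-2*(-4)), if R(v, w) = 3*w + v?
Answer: -704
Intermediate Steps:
R(v, w) = v + 3*w
J(j) = 8 - 12*j (J(j) = 8 - 4*j*(j/j + 2) = 8 - 4*j*(1 + 2) = 8 - 4*j*3 = 8 - 12*j)
(t(J(-3))*R(-5, 1))*(-2*(-4)) = ((8 - 12*(-3))*(-5 + 3*1))*(-2*(-4)) = ((8 + 36)*(-5 + 3))*8 = (44*(-2))*8 = -88*8 = -704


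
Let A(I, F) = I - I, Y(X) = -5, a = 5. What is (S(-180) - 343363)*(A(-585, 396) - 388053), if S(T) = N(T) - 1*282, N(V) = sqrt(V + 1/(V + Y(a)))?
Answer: 133352473185 - 388053*I*sqrt(6160685)/185 ≈ 1.3335e+11 - 5.2064e+6*I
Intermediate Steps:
N(V) = sqrt(V + 1/(-5 + V)) (N(V) = sqrt(V + 1/(V - 5)) = sqrt(V + 1/(-5 + V)))
S(T) = -282 + sqrt((1 + T*(-5 + T))/(-5 + T)) (S(T) = sqrt((1 + T*(-5 + T))/(-5 + T)) - 1*282 = sqrt((1 + T*(-5 + T))/(-5 + T)) - 282 = -282 + sqrt((1 + T*(-5 + T))/(-5 + T)))
A(I, F) = 0
(S(-180) - 343363)*(A(-585, 396) - 388053) = ((-282 + sqrt((1 - 180*(-5 - 180))/(-5 - 180))) - 343363)*(0 - 388053) = ((-282 + sqrt((1 - 180*(-185))/(-185))) - 343363)*(-388053) = ((-282 + sqrt(-(1 + 33300)/185)) - 343363)*(-388053) = ((-282 + sqrt(-1/185*33301)) - 343363)*(-388053) = ((-282 + sqrt(-33301/185)) - 343363)*(-388053) = ((-282 + I*sqrt(6160685)/185) - 343363)*(-388053) = (-343645 + I*sqrt(6160685)/185)*(-388053) = 133352473185 - 388053*I*sqrt(6160685)/185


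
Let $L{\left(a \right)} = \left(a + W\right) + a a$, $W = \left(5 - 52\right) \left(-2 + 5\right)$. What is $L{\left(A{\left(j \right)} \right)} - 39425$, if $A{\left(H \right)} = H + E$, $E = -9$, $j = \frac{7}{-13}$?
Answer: $- \frac{6672890}{169} \approx -39485.0$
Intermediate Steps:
$j = - \frac{7}{13}$ ($j = 7 \left(- \frac{1}{13}\right) = - \frac{7}{13} \approx -0.53846$)
$W = -141$ ($W = \left(-47\right) 3 = -141$)
$A{\left(H \right)} = -9 + H$ ($A{\left(H \right)} = H - 9 = -9 + H$)
$L{\left(a \right)} = -141 + a + a^{2}$ ($L{\left(a \right)} = \left(a - 141\right) + a a = \left(-141 + a\right) + a^{2} = -141 + a + a^{2}$)
$L{\left(A{\left(j \right)} \right)} - 39425 = \left(-141 - \frac{124}{13} + \left(-9 - \frac{7}{13}\right)^{2}\right) - 39425 = \left(-141 - \frac{124}{13} + \left(- \frac{124}{13}\right)^{2}\right) - 39425 = \left(-141 - \frac{124}{13} + \frac{15376}{169}\right) - 39425 = - \frac{10065}{169} - 39425 = - \frac{6672890}{169}$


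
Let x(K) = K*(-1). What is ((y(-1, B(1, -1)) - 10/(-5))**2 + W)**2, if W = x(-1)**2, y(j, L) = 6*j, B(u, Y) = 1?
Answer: 289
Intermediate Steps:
x(K) = -K
W = 1 (W = (-1*(-1))**2 = 1**2 = 1)
((y(-1, B(1, -1)) - 10/(-5))**2 + W)**2 = ((6*(-1) - 10/(-5))**2 + 1)**2 = ((-6 - 10*(-1/5))**2 + 1)**2 = ((-6 + 2)**2 + 1)**2 = ((-4)**2 + 1)**2 = (16 + 1)**2 = 17**2 = 289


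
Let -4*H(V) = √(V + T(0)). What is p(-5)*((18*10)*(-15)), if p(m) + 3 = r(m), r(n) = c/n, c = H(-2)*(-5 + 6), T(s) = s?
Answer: 8100 - 135*I*√2 ≈ 8100.0 - 190.92*I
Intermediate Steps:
H(V) = -√V/4 (H(V) = -√(V + 0)/4 = -√V/4)
c = -I*√2/4 (c = (-I*√2/4)*(-5 + 6) = -I*√2/4*1 = -I*√2/4 ≈ -0.35355*I)
r(n) = -I*√2/(4*n) (r(n) = (-I*√2/4)/n = -I*√2/(4*n))
p(m) = -3 - I*√2/(4*m)
p(-5)*((18*10)*(-15)) = (-3 - ¼*I*√2/(-5))*((18*10)*(-15)) = (-3 - ¼*I*√2*(-⅕))*(180*(-15)) = (-3 + I*√2/20)*(-2700) = 8100 - 135*I*√2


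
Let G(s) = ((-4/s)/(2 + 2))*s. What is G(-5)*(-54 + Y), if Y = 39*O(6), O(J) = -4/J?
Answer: 80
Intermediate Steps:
G(s) = -1 (G(s) = ((-4/s)/4)*s = (-1/s)*s = -1)
Y = -26 (Y = 39*(-4/6) = 39*(-4*⅙) = 39*(-⅔) = -26)
G(-5)*(-54 + Y) = -(-54 - 26) = -1*(-80) = 80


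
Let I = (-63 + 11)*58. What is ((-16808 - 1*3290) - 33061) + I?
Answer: -56175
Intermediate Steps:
I = -3016 (I = -52*58 = -3016)
((-16808 - 1*3290) - 33061) + I = ((-16808 - 1*3290) - 33061) - 3016 = ((-16808 - 3290) - 33061) - 3016 = (-20098 - 33061) - 3016 = -53159 - 3016 = -56175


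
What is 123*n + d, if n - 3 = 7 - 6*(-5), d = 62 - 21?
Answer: 4961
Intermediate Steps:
d = 41
n = 40 (n = 3 + (7 - 6*(-5)) = 3 + (7 + 30) = 3 + 37 = 40)
123*n + d = 123*40 + 41 = 4920 + 41 = 4961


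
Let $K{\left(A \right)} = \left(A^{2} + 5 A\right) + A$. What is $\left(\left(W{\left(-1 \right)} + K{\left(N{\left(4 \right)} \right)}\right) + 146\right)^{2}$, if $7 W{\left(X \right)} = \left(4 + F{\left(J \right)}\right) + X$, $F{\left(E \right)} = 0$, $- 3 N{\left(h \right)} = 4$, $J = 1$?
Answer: $\frac{78021889}{3969} \approx 19658.0$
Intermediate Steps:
$N{\left(h \right)} = - \frac{4}{3}$ ($N{\left(h \right)} = \left(- \frac{1}{3}\right) 4 = - \frac{4}{3}$)
$W{\left(X \right)} = \frac{4}{7} + \frac{X}{7}$ ($W{\left(X \right)} = \frac{\left(4 + 0\right) + X}{7} = \frac{4 + X}{7} = \frac{4}{7} + \frac{X}{7}$)
$K{\left(A \right)} = A^{2} + 6 A$
$\left(\left(W{\left(-1 \right)} + K{\left(N{\left(4 \right)} \right)}\right) + 146\right)^{2} = \left(\left(\left(\frac{4}{7} + \frac{1}{7} \left(-1\right)\right) - \frac{4 \left(6 - \frac{4}{3}\right)}{3}\right) + 146\right)^{2} = \left(\left(\left(\frac{4}{7} - \frac{1}{7}\right) - \frac{56}{9}\right) + 146\right)^{2} = \left(\left(\frac{3}{7} - \frac{56}{9}\right) + 146\right)^{2} = \left(- \frac{365}{63} + 146\right)^{2} = \left(\frac{8833}{63}\right)^{2} = \frac{78021889}{3969}$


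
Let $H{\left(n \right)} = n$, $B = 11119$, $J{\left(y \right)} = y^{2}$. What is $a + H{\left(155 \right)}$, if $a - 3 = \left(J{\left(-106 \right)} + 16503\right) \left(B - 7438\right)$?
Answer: $102107417$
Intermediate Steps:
$a = 102107262$ ($a = 3 + \left(\left(-106\right)^{2} + 16503\right) \left(11119 - 7438\right) = 3 + \left(11236 + 16503\right) 3681 = 3 + 27739 \cdot 3681 = 3 + 102107259 = 102107262$)
$a + H{\left(155 \right)} = 102107262 + 155 = 102107417$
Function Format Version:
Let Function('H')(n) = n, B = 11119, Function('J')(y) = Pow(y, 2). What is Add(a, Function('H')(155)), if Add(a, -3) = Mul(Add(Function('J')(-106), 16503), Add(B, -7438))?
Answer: 102107417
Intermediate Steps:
a = 102107262 (a = Add(3, Mul(Add(Pow(-106, 2), 16503), Add(11119, -7438))) = Add(3, Mul(Add(11236, 16503), 3681)) = Add(3, Mul(27739, 3681)) = Add(3, 102107259) = 102107262)
Add(a, Function('H')(155)) = Add(102107262, 155) = 102107417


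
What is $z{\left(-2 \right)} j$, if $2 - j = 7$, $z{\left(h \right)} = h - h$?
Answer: $0$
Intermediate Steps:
$z{\left(h \right)} = 0$
$j = -5$ ($j = 2 - 7 = -5$)
$z{\left(-2 \right)} j = 0 \left(-5\right) = 0$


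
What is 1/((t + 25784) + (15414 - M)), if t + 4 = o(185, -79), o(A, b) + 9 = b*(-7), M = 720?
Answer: 1/41018 ≈ 2.4380e-5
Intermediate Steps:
o(A, b) = -9 - 7*b (o(A, b) = -9 + b*(-7) = -9 - 7*b)
t = 540 (t = -4 + (-9 - 7*(-79)) = -4 + (-9 + 553) = -4 + 544 = 540)
1/((t + 25784) + (15414 - M)) = 1/((540 + 25784) + (15414 - 1*720)) = 1/(26324 + (15414 - 720)) = 1/(26324 + 14694) = 1/41018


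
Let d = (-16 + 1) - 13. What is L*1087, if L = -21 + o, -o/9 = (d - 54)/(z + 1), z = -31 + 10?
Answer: -629373/10 ≈ -62937.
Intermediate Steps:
d = -28 (d = -15 - 13 = -28)
z = -21
o = -369/10 (o = -9*(-28 - 54)/(-21 + 1) = -(-738)/(-20) = -(-738)*(-1)/20 = -9*41/10 = -369/10 ≈ -36.900)
L = -579/10 (L = -21 - 369/10 = -579/10 ≈ -57.900)
L*1087 = -579/10*1087 = -629373/10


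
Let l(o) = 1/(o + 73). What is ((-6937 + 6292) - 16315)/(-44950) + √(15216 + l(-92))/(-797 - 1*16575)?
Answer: 1696/4495 - √5492957/330068 ≈ 0.37021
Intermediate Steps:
l(o) = 1/(73 + o)
((-6937 + 6292) - 16315)/(-44950) + √(15216 + l(-92))/(-797 - 1*16575) = ((-6937 + 6292) - 16315)/(-44950) + √(15216 + 1/(73 - 92))/(-797 - 1*16575) = (-645 - 16315)*(-1/44950) + √(15216 + 1/(-19))/(-797 - 16575) = -16960*(-1/44950) + √(15216 - 1/19)/(-17372) = 1696/4495 + √(289103/19)*(-1/17372) = 1696/4495 + (√5492957/19)*(-1/17372) = 1696/4495 - √5492957/330068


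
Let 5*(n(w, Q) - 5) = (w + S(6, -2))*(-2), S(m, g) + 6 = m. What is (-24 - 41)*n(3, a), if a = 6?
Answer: -247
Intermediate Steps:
S(m, g) = -6 + m
n(w, Q) = 5 - 2*w/5 (n(w, Q) = 5 + ((w + (-6 + 6))*(-2))/5 = 5 + ((w + 0)*(-2))/5 = 5 + (w*(-2))/5 = 5 + (-2*w)/5 = 5 - 2*w/5)
(-24 - 41)*n(3, a) = (-24 - 41)*(5 - ⅖*3) = -65*(5 - 6/5) = -65*19/5 = -247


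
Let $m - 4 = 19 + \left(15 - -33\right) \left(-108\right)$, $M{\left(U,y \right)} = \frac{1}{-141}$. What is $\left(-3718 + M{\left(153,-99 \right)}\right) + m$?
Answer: $- \frac{1251940}{141} \approx -8879.0$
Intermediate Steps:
$M{\left(U,y \right)} = - \frac{1}{141}$
$m = -5161$ ($m = 4 + \left(19 + \left(15 - -33\right) \left(-108\right)\right) = 4 + \left(19 + \left(15 + 33\right) \left(-108\right)\right) = 4 + \left(19 + 48 \left(-108\right)\right) = 4 + \left(19 - 5184\right) = 4 - 5165 = -5161$)
$\left(-3718 + M{\left(153,-99 \right)}\right) + m = \left(-3718 - \frac{1}{141}\right) - 5161 = - \frac{524239}{141} - 5161 = - \frac{1251940}{141}$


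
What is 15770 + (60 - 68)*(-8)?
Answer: 15834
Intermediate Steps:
15770 + (60 - 68)*(-8) = 15770 - 8*(-8) = 15770 + 64 = 15834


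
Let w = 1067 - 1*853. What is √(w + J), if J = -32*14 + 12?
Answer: I*√222 ≈ 14.9*I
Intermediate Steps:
w = 214 (w = 1067 - 853 = 214)
J = -436 (J = -448 + 12 = -436)
√(w + J) = √(214 - 436) = √(-222) = I*√222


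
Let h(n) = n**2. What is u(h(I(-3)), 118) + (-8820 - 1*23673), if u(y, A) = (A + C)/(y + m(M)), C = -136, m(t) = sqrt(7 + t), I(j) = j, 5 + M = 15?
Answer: -1039857/32 + 9*sqrt(17)/32 ≈ -32494.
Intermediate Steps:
M = 10 (M = -5 + 15 = 10)
u(y, A) = (-136 + A)/(y + sqrt(17)) (u(y, A) = (A - 136)/(y + sqrt(7 + 10)) = (-136 + A)/(y + sqrt(17)))
u(h(I(-3)), 118) + (-8820 - 1*23673) = (-136 + 118)/((-3)**2 + sqrt(17)) + (-8820 - 1*23673) = -18/(9 + sqrt(17)) + (-8820 - 23673) = -18/(9 + sqrt(17)) - 32493 = -32493 - 18/(9 + sqrt(17))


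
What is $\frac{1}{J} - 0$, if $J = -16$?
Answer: $- \frac{1}{16} \approx -0.0625$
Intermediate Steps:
$\frac{1}{J} - 0 = \frac{1}{-16} - 0 = - \frac{1}{16} + 0 = - \frac{1}{16}$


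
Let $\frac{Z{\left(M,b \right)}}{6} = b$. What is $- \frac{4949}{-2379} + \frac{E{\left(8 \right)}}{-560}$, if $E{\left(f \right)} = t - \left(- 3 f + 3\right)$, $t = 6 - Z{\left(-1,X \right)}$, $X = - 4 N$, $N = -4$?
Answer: $\frac{2935591}{1332240} \approx 2.2035$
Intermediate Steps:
$X = 16$ ($X = \left(-4\right) \left(-4\right) = 16$)
$Z{\left(M,b \right)} = 6 b$
$t = -90$ ($t = 6 - 6 \cdot 16 = 6 - 96 = -90$)
$E{\left(f \right)} = -93 + 3 f$ ($E{\left(f \right)} = -90 - \left(- 3 f + 3\right) = -90 - \left(3 - 3 f\right) = -90 + \left(-3 + 3 f\right) = -93 + 3 f$)
$- \frac{4949}{-2379} + \frac{E{\left(8 \right)}}{-560} = - \frac{4949}{-2379} + \frac{-93 + 3 \cdot 8}{-560} = \left(-4949\right) \left(- \frac{1}{2379}\right) + \left(-93 + 24\right) \left(- \frac{1}{560}\right) = \frac{4949}{2379} - - \frac{69}{560} = \frac{4949}{2379} + \frac{69}{560} = \frac{2935591}{1332240}$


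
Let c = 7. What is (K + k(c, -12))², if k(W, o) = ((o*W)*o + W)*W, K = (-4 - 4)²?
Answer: 51394561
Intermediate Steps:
K = 64 (K = (-8)² = 64)
k(W, o) = W*(W + W*o²) (k(W, o) = ((W*o)*o + W)*W = (W*o² + W)*W = (W + W*o²)*W = W*(W + W*o²))
(K + k(c, -12))² = (64 + 7²*(1 + (-12)²))² = (64 + 49*(1 + 144))² = (64 + 49*145)² = (64 + 7105)² = 7169² = 51394561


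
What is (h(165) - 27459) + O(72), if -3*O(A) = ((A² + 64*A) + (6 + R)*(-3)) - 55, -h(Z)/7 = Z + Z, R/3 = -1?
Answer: -99035/3 ≈ -33012.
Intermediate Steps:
R = -3 (R = 3*(-1) = -3)
h(Z) = -14*Z (h(Z) = -7*(Z + Z) = -14*Z)
O(A) = 64/3 - 64*A/3 - A²/3 (O(A) = -(((A² + 64*A) + (6 - 3)*(-3)) - 55)/3 = -(((A² + 64*A) + 3*(-3)) - 55)/3 = -(((A² + 64*A) - 9) - 55)/3 = -((-9 + A² + 64*A) - 55)/3 = -(-64 + A² + 64*A)/3 = 64/3 - 64*A/3 - A²/3)
(h(165) - 27459) + O(72) = (-14*165 - 27459) + (64/3 - 64/3*72 - ⅓*72²) = (-2310 - 27459) + (64/3 - 1536 - ⅓*5184) = -29769 + (64/3 - 1536 - 1728) = -29769 - 9728/3 = -99035/3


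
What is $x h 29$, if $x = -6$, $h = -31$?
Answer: $5394$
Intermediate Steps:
$x h 29 = \left(-6\right) \left(-31\right) 29 = 186 \cdot 29 = 5394$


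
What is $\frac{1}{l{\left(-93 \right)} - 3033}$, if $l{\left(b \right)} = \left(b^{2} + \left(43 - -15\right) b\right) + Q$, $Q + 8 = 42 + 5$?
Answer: $\frac{1}{261} \approx 0.0038314$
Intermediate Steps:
$Q = 39$ ($Q = -8 + \left(42 + 5\right) = -8 + 47 = 39$)
$l{\left(b \right)} = 39 + b^{2} + 58 b$ ($l{\left(b \right)} = \left(b^{2} + \left(43 - -15\right) b\right) + 39 = \left(b^{2} + \left(43 + 15\right) b\right) + 39 = \left(b^{2} + 58 b\right) + 39 = 39 + b^{2} + 58 b$)
$\frac{1}{l{\left(-93 \right)} - 3033} = \frac{1}{\left(39 + \left(-93\right)^{2} + 58 \left(-93\right)\right) - 3033} = \frac{1}{\left(39 + 8649 - 5394\right) - 3033} = \frac{1}{3294 - 3033} = \frac{1}{261}$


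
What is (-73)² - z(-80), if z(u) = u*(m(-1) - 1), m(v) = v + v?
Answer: 5089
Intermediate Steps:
m(v) = 2*v
z(u) = -3*u (z(u) = u*(2*(-1) - 1) = u*(-2 - 1) = u*(-3) = -3*u)
(-73)² - z(-80) = (-73)² - (-3)*(-80) = 5329 - 1*240 = 5329 - 240 = 5089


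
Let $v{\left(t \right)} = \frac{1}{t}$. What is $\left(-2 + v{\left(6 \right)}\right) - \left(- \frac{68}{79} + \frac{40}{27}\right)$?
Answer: $- \frac{10469}{4266} \approx -2.4541$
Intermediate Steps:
$\left(-2 + v{\left(6 \right)}\right) - \left(- \frac{68}{79} + \frac{40}{27}\right) = \left(-2 + \frac{1}{6}\right) - \left(- \frac{68}{79} + \frac{40}{27}\right) = \left(-2 + \frac{1}{6}\right) - \frac{1324}{2133} = - \frac{11}{6} + \left(- \frac{40}{27} + \frac{68}{79}\right) = - \frac{11}{6} - \frac{1324}{2133} = - \frac{10469}{4266}$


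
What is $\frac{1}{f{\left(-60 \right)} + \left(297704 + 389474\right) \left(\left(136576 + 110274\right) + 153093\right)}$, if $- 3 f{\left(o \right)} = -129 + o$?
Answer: $\frac{1}{274832030917} \approx 3.6386 \cdot 10^{-12}$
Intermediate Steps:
$f{\left(o \right)} = 43 - \frac{o}{3}$ ($f{\left(o \right)} = - \frac{-129 + o}{3} = 43 - \frac{o}{3}$)
$\frac{1}{f{\left(-60 \right)} + \left(297704 + 389474\right) \left(\left(136576 + 110274\right) + 153093\right)} = \frac{1}{\left(43 - -20\right) + \left(297704 + 389474\right) \left(\left(136576 + 110274\right) + 153093\right)} = \frac{1}{\left(43 + 20\right) + 687178 \left(246850 + 153093\right)} = \frac{1}{63 + 687178 \cdot 399943} = \frac{1}{63 + 274832030854} = \frac{1}{274832030917}$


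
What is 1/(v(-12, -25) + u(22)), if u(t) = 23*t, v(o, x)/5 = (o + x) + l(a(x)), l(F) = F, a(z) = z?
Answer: 1/196 ≈ 0.0051020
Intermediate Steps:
v(o, x) = 5*o + 10*x (v(o, x) = 5*((o + x) + x) = 5*(o + 2*x) = 5*o + 10*x)
1/(v(-12, -25) + u(22)) = 1/((5*(-12) + 10*(-25)) + 23*22) = 1/((-60 - 250) + 506) = 1/(-310 + 506) = 1/196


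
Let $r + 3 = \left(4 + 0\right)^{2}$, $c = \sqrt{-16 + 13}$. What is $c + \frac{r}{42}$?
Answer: $\frac{13}{42} + i \sqrt{3} \approx 0.30952 + 1.732 i$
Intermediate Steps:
$c = i \sqrt{3}$ ($c = \sqrt{-3} = i \sqrt{3} \approx 1.732 i$)
$r = 13$ ($r = -3 + \left(4 + 0\right)^{2} = -3 + 4^{2} = -3 + 16 = 13$)
$c + \frac{r}{42} = i \sqrt{3} + \frac{1}{42} \cdot 13 = i \sqrt{3} + \frac{13}{42} = \frac{13}{42} + i \sqrt{3}$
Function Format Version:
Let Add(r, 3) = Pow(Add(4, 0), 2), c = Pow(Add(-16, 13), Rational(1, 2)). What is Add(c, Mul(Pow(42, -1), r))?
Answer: Add(Rational(13, 42), Mul(I, Pow(3, Rational(1, 2)))) ≈ Add(0.30952, Mul(1.7320, I))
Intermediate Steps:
c = Mul(I, Pow(3, Rational(1, 2))) (c = Pow(-3, Rational(1, 2)) = Mul(I, Pow(3, Rational(1, 2))) ≈ Mul(1.7320, I))
r = 13 (r = Add(-3, Pow(Add(4, 0), 2)) = Add(-3, Pow(4, 2)) = Add(-3, 16) = 13)
Add(c, Mul(Pow(42, -1), r)) = Add(Mul(I, Pow(3, Rational(1, 2))), Mul(Pow(42, -1), 13)) = Add(Mul(I, Pow(3, Rational(1, 2))), Mul(Rational(1, 42), 13)) = Add(Mul(I, Pow(3, Rational(1, 2))), Rational(13, 42)) = Add(Rational(13, 42), Mul(I, Pow(3, Rational(1, 2))))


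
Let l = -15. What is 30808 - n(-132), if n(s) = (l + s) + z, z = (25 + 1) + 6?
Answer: 30923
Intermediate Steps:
z = 32 (z = 26 + 6 = 32)
n(s) = 17 + s (n(s) = (-15 + s) + 32 = 17 + s)
30808 - n(-132) = 30808 - (17 - 132) = 30808 - 1*(-115) = 30808 + 115 = 30923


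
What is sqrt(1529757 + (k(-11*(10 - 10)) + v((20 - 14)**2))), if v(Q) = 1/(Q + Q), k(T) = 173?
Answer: sqrt(220309922)/12 ≈ 1236.9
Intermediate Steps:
v(Q) = 1/(2*Q)
sqrt(1529757 + (k(-11*(10 - 10)) + v((20 - 14)**2))) = sqrt(1529757 + (173 + 1/(2*((20 - 14)**2)))) = sqrt(1529757 + (173 + 1/(2*(6**2)))) = sqrt(1529757 + (173 + (1/2)/36)) = sqrt(1529757 + (173 + (1/2)*(1/36))) = sqrt(1529757 + (173 + 1/72)) = sqrt(1529757 + 12457/72) = sqrt(110154961/72) = sqrt(220309922)/12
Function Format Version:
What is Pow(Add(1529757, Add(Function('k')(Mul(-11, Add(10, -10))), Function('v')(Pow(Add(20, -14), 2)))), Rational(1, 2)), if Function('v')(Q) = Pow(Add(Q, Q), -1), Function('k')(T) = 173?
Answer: Mul(Rational(1, 12), Pow(220309922, Rational(1, 2))) ≈ 1236.9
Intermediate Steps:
Function('v')(Q) = Mul(Rational(1, 2), Pow(Q, -1)) (Function('v')(Q) = Pow(Mul(2, Q), -1) = Mul(Rational(1, 2), Pow(Q, -1)))
Pow(Add(1529757, Add(Function('k')(Mul(-11, Add(10, -10))), Function('v')(Pow(Add(20, -14), 2)))), Rational(1, 2)) = Pow(Add(1529757, Add(173, Mul(Rational(1, 2), Pow(Pow(Add(20, -14), 2), -1)))), Rational(1, 2)) = Pow(Add(1529757, Add(173, Mul(Rational(1, 2), Pow(Pow(6, 2), -1)))), Rational(1, 2)) = Pow(Add(1529757, Add(173, Mul(Rational(1, 2), Pow(36, -1)))), Rational(1, 2)) = Pow(Add(1529757, Add(173, Mul(Rational(1, 2), Rational(1, 36)))), Rational(1, 2)) = Pow(Add(1529757, Add(173, Rational(1, 72))), Rational(1, 2)) = Pow(Add(1529757, Rational(12457, 72)), Rational(1, 2)) = Pow(Rational(110154961, 72), Rational(1, 2)) = Mul(Rational(1, 12), Pow(220309922, Rational(1, 2)))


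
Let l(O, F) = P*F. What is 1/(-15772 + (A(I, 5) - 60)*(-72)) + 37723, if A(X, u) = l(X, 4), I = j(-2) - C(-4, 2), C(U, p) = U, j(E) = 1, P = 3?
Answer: 464596467/12316 ≈ 37723.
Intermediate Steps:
I = 5 (I = 1 - 1*(-4) = 1 + 4 = 5)
l(O, F) = 3*F
A(X, u) = 12 (A(X, u) = 3*4 = 12)
1/(-15772 + (A(I, 5) - 60)*(-72)) + 37723 = 1/(-15772 + (12 - 60)*(-72)) + 37723 = 1/(-15772 - 48*(-72)) + 37723 = 1/(-15772 + 3456) + 37723 = 1/(-12316) + 37723 = -1/12316 + 37723 = 464596467/12316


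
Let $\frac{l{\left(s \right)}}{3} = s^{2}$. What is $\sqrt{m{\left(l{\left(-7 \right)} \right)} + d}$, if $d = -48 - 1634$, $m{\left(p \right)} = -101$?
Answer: $i \sqrt{1783} \approx 42.226 i$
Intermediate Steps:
$l{\left(s \right)} = 3 s^{2}$
$d = -1682$ ($d = -48 - 1634 = -1682$)
$\sqrt{m{\left(l{\left(-7 \right)} \right)} + d} = \sqrt{-101 - 1682} = \sqrt{-1783} = i \sqrt{1783}$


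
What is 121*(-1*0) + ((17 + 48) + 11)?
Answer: 76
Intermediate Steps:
121*(-1*0) + ((17 + 48) + 11) = 121*0 + (65 + 11) = 0 + 76 = 76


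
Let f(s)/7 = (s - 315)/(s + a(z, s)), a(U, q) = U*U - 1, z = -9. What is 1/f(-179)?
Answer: 99/3458 ≈ 0.028629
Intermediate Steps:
a(U, q) = -1 + U**2 (a(U, q) = U**2 - 1 = -1 + U**2)
f(s) = 7*(-315 + s)/(80 + s) (f(s) = 7*((s - 315)/(s + (-1 + (-9)**2))) = 7*((-315 + s)/(s + (-1 + 81))) = 7*((-315 + s)/(s + 80)) = 7*((-315 + s)/(80 + s)) = 7*(-315 + s)/(80 + s))
1/f(-179) = 1/(7*(-315 - 179)/(80 - 179)) = 1/(7*(-494)/(-99)) = 1/(7*(-1/99)*(-494)) = 1/(3458/99) = 99/3458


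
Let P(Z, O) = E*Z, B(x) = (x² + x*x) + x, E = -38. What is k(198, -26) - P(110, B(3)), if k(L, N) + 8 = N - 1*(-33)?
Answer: 4179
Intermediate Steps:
B(x) = x + 2*x² (B(x) = (x² + x²) + x = 2*x² + x = x + 2*x²)
P(Z, O) = -38*Z
k(L, N) = 25 + N (k(L, N) = -8 + (N - 1*(-33)) = -8 + (N + 33) = -8 + (33 + N) = 25 + N)
k(198, -26) - P(110, B(3)) = (25 - 26) - (-38)*110 = -1 - 1*(-4180) = -1 + 4180 = 4179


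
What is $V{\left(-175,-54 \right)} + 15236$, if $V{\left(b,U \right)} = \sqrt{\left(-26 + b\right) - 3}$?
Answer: $15236 + 2 i \sqrt{51} \approx 15236.0 + 14.283 i$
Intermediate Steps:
$V{\left(b,U \right)} = \sqrt{-29 + b}$
$V{\left(-175,-54 \right)} + 15236 = \sqrt{-29 - 175} + 15236 = \sqrt{-204} + 15236 = 2 i \sqrt{51} + 15236 = 15236 + 2 i \sqrt{51}$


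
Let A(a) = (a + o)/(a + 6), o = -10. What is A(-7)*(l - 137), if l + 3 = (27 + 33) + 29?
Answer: -867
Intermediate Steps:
A(a) = (-10 + a)/(6 + a) (A(a) = (a - 10)/(a + 6) = (-10 + a)/(6 + a))
l = 86 (l = -3 + ((27 + 33) + 29) = -3 + (60 + 29) = -3 + 89 = 86)
A(-7)*(l - 137) = ((-10 - 7)/(6 - 7))*(86 - 137) = (-17/(-1))*(-51) = -1*(-17)*(-51) = 17*(-51) = -867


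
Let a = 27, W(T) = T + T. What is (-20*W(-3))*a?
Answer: 3240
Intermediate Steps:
W(T) = 2*T
(-20*W(-3))*a = -40*(-3)*27 = -20*(-6)*27 = 120*27 = 3240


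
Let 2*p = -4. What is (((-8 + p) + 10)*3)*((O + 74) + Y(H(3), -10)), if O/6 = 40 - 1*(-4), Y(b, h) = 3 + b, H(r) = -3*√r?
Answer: 0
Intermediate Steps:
p = -2 (p = (½)*(-4) = -2)
O = 264 (O = 6*(40 - 1*(-4)) = 6*(40 + 4) = 6*44 = 264)
(((-8 + p) + 10)*3)*((O + 74) + Y(H(3), -10)) = (((-8 - 2) + 10)*3)*((264 + 74) + (3 - 3*√3)) = ((-10 + 10)*3)*(338 + (3 - 3*√3)) = (0*3)*(341 - 3*√3) = 0*(341 - 3*√3) = 0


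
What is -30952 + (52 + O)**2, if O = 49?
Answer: -20751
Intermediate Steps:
-30952 + (52 + O)**2 = -30952 + (52 + 49)**2 = -30952 + 101**2 = -30952 + 10201 = -20751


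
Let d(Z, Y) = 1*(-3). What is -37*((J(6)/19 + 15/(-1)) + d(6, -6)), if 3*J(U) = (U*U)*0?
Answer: 666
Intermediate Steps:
J(U) = 0 (J(U) = ((U*U)*0)/3 = (U**2*0)/3 = (1/3)*0 = 0)
d(Z, Y) = -3
-37*((J(6)/19 + 15/(-1)) + d(6, -6)) = -37*((0/19 + 15/(-1)) - 3) = -37*((0*(1/19) + 15*(-1)) - 3) = -37*((0 - 15) - 3) = -37*(-15 - 3) = -37*(-18) = 666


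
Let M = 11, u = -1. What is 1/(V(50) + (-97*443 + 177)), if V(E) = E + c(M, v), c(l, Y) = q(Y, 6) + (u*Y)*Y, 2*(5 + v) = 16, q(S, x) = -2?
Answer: -1/42755 ≈ -2.3389e-5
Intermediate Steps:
v = 3 (v = -5 + (½)*16 = -5 + 8 = 3)
c(l, Y) = -2 - Y² (c(l, Y) = -2 + (-Y)*Y = -2 - Y²)
V(E) = -11 + E (V(E) = E + (-2 - 1*3²) = E + (-2 - 1*9) = E + (-2 - 9) = E - 11 = -11 + E)
1/(V(50) + (-97*443 + 177)) = 1/((-11 + 50) + (-97*443 + 177)) = 1/(39 + (-42971 + 177)) = 1/(39 - 42794) = 1/(-42755) = -1/42755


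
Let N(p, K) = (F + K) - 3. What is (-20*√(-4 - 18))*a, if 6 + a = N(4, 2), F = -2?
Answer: 180*I*√22 ≈ 844.27*I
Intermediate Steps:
N(p, K) = -5 + K (N(p, K) = (-2 + K) - 3 = -5 + K)
a = -9 (a = -6 + (-5 + 2) = -6 - 3 = -9)
(-20*√(-4 - 18))*a = -20*√(-4 - 18)*(-9) = -20*I*√22*(-9) = 180*I*√22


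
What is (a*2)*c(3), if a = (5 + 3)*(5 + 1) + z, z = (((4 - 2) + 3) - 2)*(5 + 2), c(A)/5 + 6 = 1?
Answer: -3450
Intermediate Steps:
c(A) = -25 (c(A) = -30 + 5*1 = -30 + 5 = -25)
z = 21 (z = ((2 + 3) - 2)*7 = (5 - 2)*7 = 3*7 = 21)
a = 69 (a = (5 + 3)*(5 + 1) + 21 = 8*6 + 21 = 48 + 21 = 69)
(a*2)*c(3) = (69*2)*(-25) = 138*(-25) = -3450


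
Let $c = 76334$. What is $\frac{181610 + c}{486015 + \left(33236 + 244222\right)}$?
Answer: $\frac{257944}{763473} \approx 0.33786$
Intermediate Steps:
$\frac{181610 + c}{486015 + \left(33236 + 244222\right)} = \frac{181610 + 76334}{486015 + \left(33236 + 244222\right)} = \frac{257944}{486015 + 277458} = \frac{257944}{763473}$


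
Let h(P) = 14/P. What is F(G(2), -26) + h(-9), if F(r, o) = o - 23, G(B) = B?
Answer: -455/9 ≈ -50.556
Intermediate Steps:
F(r, o) = -23 + o
F(G(2), -26) + h(-9) = (-23 - 26) + 14/(-9) = -49 + 14*(-1/9) = -49 - 14/9 = -455/9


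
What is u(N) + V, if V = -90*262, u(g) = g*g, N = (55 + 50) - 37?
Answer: -18956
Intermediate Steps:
N = 68 (N = 105 - 37 = 68)
u(g) = g²
V = -23580
u(N) + V = 68² - 23580 = 4624 - 23580 = -18956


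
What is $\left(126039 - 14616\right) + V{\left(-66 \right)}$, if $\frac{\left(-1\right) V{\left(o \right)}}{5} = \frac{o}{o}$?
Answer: $111418$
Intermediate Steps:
$V{\left(o \right)} = -5$ ($V{\left(o \right)} = - 5 \frac{o}{o} = \left(-5\right) 1 = -5$)
$\left(126039 - 14616\right) + V{\left(-66 \right)} = \left(126039 - 14616\right) - 5 = 111423 - 5 = 111418$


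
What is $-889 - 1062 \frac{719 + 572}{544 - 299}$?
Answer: $- \frac{1588847}{245} \approx -6485.1$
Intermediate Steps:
$-889 - 1062 \frac{719 + 572}{544 - 299} = -889 - 1062 \cdot \frac{1291}{245} = -889 - 1062 \cdot 1291 \cdot \frac{1}{245} = -889 - \frac{1371042}{245} = - \frac{1588847}{245}$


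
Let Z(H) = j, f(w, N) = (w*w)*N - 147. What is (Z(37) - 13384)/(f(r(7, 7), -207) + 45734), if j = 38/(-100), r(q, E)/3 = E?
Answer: 669219/2285000 ≈ 0.29287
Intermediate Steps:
r(q, E) = 3*E
f(w, N) = -147 + N*w² (f(w, N) = w²*N - 147 = N*w² - 147 = -147 + N*w²)
j = -19/50 (j = 38*(-1/100) = -19/50 ≈ -0.38000)
Z(H) = -19/50
(Z(37) - 13384)/(f(r(7, 7), -207) + 45734) = (-19/50 - 13384)/((-147 - 207*(3*7)²) + 45734) = -669219/(50*((-147 - 207*21²) + 45734)) = -669219/(50*((-147 - 207*441) + 45734)) = -669219/(50*((-147 - 91287) + 45734)) = -669219/(50*(-91434 + 45734)) = -669219/50/(-45700) = -669219/50*(-1/45700) = 669219/2285000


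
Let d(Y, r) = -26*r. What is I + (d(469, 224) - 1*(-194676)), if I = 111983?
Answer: 300835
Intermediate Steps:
I + (d(469, 224) - 1*(-194676)) = 111983 + (-26*224 - 1*(-194676)) = 111983 + (-5824 + 194676) = 111983 + 188852 = 300835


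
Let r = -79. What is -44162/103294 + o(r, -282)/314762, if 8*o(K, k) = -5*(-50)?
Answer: -27794583013/65026052056 ≈ -0.42744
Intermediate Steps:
o(K, k) = 125/4 (o(K, k) = (-5*(-50))/8 = (⅛)*250 = 125/4)
-44162/103294 + o(r, -282)/314762 = -44162/103294 + (125/4)/314762 = -44162*1/103294 + (125/4)*(1/314762) = -22081/51647 + 125/1259048 = -27794583013/65026052056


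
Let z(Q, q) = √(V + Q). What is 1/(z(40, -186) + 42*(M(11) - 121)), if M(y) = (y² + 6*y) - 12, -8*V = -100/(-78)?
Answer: 353808/802430329 - 2*√242385/802430329 ≈ 0.00043969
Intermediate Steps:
V = -25/156 (V = -(-25)/(2*(-78)) = -(-25)*(-1)/(2*78) = -⅛*50/39 = -25/156 ≈ -0.16026)
z(Q, q) = √(-25/156 + Q)
M(y) = -12 + y² + 6*y
1/(z(40, -186) + 42*(M(11) - 121)) = 1/(√(-975 + 6084*40)/78 + 42*((-12 + 11² + 6*11) - 121)) = 1/(√(-975 + 243360)/78 + 42*((-12 + 121 + 66) - 121)) = 1/(√242385/78 + 42*(175 - 121)) = 1/(√242385/78 + 42*54) = 1/(√242385/78 + 2268) = 1/(2268 + √242385/78)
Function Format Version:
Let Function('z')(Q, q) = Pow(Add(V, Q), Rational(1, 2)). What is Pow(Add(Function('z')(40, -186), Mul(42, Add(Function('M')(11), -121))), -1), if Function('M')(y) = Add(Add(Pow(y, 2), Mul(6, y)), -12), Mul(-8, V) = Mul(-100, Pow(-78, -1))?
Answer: Add(Rational(353808, 802430329), Mul(Rational(-2, 802430329), Pow(242385, Rational(1, 2)))) ≈ 0.00043969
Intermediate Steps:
V = Rational(-25, 156) (V = Mul(Rational(-1, 8), Mul(-100, Pow(-78, -1))) = Mul(Rational(-1, 8), Mul(-100, Rational(-1, 78))) = Mul(Rational(-1, 8), Rational(50, 39)) = Rational(-25, 156) ≈ -0.16026)
Function('z')(Q, q) = Pow(Add(Rational(-25, 156), Q), Rational(1, 2))
Function('M')(y) = Add(-12, Pow(y, 2), Mul(6, y))
Pow(Add(Function('z')(40, -186), Mul(42, Add(Function('M')(11), -121))), -1) = Pow(Add(Mul(Rational(1, 78), Pow(Add(-975, Mul(6084, 40)), Rational(1, 2))), Mul(42, Add(Add(-12, Pow(11, 2), Mul(6, 11)), -121))), -1) = Pow(Add(Mul(Rational(1, 78), Pow(Add(-975, 243360), Rational(1, 2))), Mul(42, Add(Add(-12, 121, 66), -121))), -1) = Pow(Add(Mul(Rational(1, 78), Pow(242385, Rational(1, 2))), Mul(42, Add(175, -121))), -1) = Pow(Add(Mul(Rational(1, 78), Pow(242385, Rational(1, 2))), Mul(42, 54)), -1) = Pow(Add(Mul(Rational(1, 78), Pow(242385, Rational(1, 2))), 2268), -1) = Pow(Add(2268, Mul(Rational(1, 78), Pow(242385, Rational(1, 2)))), -1)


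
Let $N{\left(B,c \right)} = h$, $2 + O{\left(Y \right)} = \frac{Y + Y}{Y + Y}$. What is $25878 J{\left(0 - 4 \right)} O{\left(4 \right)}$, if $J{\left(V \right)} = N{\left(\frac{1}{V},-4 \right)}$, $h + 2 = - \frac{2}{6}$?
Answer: $60382$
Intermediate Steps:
$h = - \frac{7}{3}$ ($h = -2 - \frac{2}{6} = -2 - \frac{1}{3} = - \frac{7}{3} \approx -2.3333$)
$O{\left(Y \right)} = -1$ ($O{\left(Y \right)} = -2 + \frac{Y + Y}{Y + Y} = -2 + \frac{2 Y}{2 Y} = -2 + 2 Y \frac{1}{2 Y} = -2 + 1 = -1$)
$N{\left(B,c \right)} = - \frac{7}{3}$
$J{\left(V \right)} = - \frac{7}{3}$
$25878 J{\left(0 - 4 \right)} O{\left(4 \right)} = 25878 \left(\left(- \frac{7}{3}\right) \left(-1\right)\right) = 25878 \cdot \frac{7}{3} = 60382$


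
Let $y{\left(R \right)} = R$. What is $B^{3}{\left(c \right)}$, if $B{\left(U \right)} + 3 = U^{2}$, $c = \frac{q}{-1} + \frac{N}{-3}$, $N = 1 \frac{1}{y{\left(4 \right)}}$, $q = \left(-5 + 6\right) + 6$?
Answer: $\frac{313461959257}{2985984} \approx 1.0498 \cdot 10^{5}$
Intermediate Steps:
$q = 7$ ($q = 1 + 6 = 7$)
$N = \frac{1}{4}$ ($N = 1 \cdot \frac{1}{4} = \frac{1}{4} \approx 0.25$)
$c = - \frac{85}{12}$ ($c = \frac{7}{-1} + \frac{1}{4 \left(-3\right)} = 7 \left(-1\right) + \frac{1}{4} \left(- \frac{1}{3}\right) = -7 - \frac{1}{12} = - \frac{85}{12} \approx -7.0833$)
$B{\left(U \right)} = -3 + U^{2}$
$B^{3}{\left(c \right)} = \left(-3 + \left(- \frac{85}{12}\right)^{2}\right)^{3} = \left(-3 + \frac{7225}{144}\right)^{3} = \left(\frac{6793}{144}\right)^{3} = \frac{313461959257}{2985984}$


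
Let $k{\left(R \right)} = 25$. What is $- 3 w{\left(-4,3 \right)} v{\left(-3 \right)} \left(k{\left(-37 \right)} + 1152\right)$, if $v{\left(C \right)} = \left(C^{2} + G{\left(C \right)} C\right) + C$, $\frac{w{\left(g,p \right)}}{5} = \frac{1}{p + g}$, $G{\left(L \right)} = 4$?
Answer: $-105930$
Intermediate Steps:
$w{\left(g,p \right)} = \frac{5}{g + p}$ ($w{\left(g,p \right)} = \frac{5}{p + g} = \frac{5}{g + p}$)
$v{\left(C \right)} = C^{2} + 5 C$ ($v{\left(C \right)} = \left(C^{2} + 4 C\right) + C = C^{2} + 5 C$)
$- 3 w{\left(-4,3 \right)} v{\left(-3 \right)} \left(k{\left(-37 \right)} + 1152\right) = - 3 \frac{5}{-4 + 3} \left(- 3 \left(5 - 3\right)\right) \left(25 + 1152\right) = - 3 \frac{5}{-1} \left(\left(-3\right) 2\right) 1177 = - 3 \cdot 5 \left(-1\right) \left(-6\right) 1177 = \left(-3\right) \left(-5\right) \left(-6\right) 1177 = 15 \left(-6\right) 1177 = \left(-90\right) 1177 = -105930$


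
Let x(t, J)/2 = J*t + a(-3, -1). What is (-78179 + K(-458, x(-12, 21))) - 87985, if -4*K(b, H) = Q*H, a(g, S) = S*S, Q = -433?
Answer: -441011/2 ≈ -2.2051e+5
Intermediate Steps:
a(g, S) = S²
x(t, J) = 2 + 2*J*t (x(t, J) = 2*(J*t + (-1)²) = 2*(J*t + 1) = 2*(1 + J*t) = 2 + 2*J*t)
K(b, H) = 433*H/4 (K(b, H) = -(-433)*H/4 = 433*H/4)
(-78179 + K(-458, x(-12, 21))) - 87985 = (-78179 + 433*(2 + 2*21*(-12))/4) - 87985 = (-78179 + 433*(2 - 504)/4) - 87985 = (-78179 + (433/4)*(-502)) - 87985 = (-78179 - 108683/2) - 87985 = -265041/2 - 87985 = -441011/2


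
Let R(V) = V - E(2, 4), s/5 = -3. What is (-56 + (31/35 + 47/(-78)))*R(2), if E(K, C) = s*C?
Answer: -4715317/1365 ≈ -3454.4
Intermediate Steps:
s = -15 (s = 5*(-3) = -15)
E(K, C) = -15*C
R(V) = 60 + V (R(V) = V - (-15)*4 = V - 1*(-60) = V + 60 = 60 + V)
(-56 + (31/35 + 47/(-78)))*R(2) = (-56 + (31/35 + 47/(-78)))*(60 + 2) = (-56 + (31*(1/35) + 47*(-1/78)))*62 = (-56 + (31/35 - 47/78))*62 = (-56 + 773/2730)*62 = -152107/2730*62 = -4715317/1365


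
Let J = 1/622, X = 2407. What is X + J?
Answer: 1497155/622 ≈ 2407.0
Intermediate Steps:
J = 1/622 ≈ 0.0016077
X + J = 2407 + 1/622 = 1497155/622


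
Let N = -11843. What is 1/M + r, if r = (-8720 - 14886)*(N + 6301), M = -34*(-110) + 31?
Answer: 493339008493/3771 ≈ 1.3082e+8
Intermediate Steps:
M = 3771 (M = 3740 + 31 = 3771)
r = 130824452 (r = (-8720 - 14886)*(-11843 + 6301) = -23606*(-5542) = 130824452)
1/M + r = 1/3771 + 130824452 = 493339008493/3771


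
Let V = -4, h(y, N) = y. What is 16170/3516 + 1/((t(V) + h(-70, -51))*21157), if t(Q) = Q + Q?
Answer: 1111853096/241761039 ≈ 4.5990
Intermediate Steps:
t(Q) = 2*Q
16170/3516 + 1/((t(V) + h(-70, -51))*21157) = 16170/3516 + 1/((2*(-4) - 70)*21157) = 16170*(1/3516) + (1/21157)/(-8 - 70) = 2695/586 + (1/21157)/(-78) = 2695/586 - 1/78*1/21157 = 2695/586 - 1/1650246 = 1111853096/241761039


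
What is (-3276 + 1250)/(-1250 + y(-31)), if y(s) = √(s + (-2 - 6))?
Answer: 2532500/1562539 + 2026*I*√39/1562539 ≈ 1.6208 + 0.0080973*I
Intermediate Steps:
y(s) = √(-8 + s) (y(s) = √(s - 8) = √(-8 + s))
(-3276 + 1250)/(-1250 + y(-31)) = (-3276 + 1250)/(-1250 + √(-8 - 31)) = -2026/(-1250 + √(-39)) = -2026/(-1250 + I*√39)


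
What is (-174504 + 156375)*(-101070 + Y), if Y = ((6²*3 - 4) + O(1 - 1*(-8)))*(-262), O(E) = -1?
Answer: 2321527224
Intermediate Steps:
Y = -26986 (Y = ((6²*3 - 4) - 1)*(-262) = ((36*3 - 4) - 1)*(-262) = ((108 - 4) - 1)*(-262) = (104 - 1)*(-262) = 103*(-262) = -26986)
(-174504 + 156375)*(-101070 + Y) = (-174504 + 156375)*(-101070 - 26986) = -18129*(-128056) = 2321527224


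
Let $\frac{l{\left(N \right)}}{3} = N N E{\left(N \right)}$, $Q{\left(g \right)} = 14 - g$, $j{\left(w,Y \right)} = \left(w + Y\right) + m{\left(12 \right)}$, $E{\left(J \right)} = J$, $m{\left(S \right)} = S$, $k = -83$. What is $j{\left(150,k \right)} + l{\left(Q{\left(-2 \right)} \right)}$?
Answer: $12367$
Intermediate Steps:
$j{\left(w,Y \right)} = 12 + Y + w$ ($j{\left(w,Y \right)} = \left(w + Y\right) + 12 = \left(Y + w\right) + 12 = 12 + Y + w$)
$l{\left(N \right)} = 3 N^{3}$ ($l{\left(N \right)} = 3 N N N = 3 N^{2} N = 3 N^{3}$)
$j{\left(150,k \right)} + l{\left(Q{\left(-2 \right)} \right)} = \left(12 - 83 + 150\right) + 3 \left(14 - -2\right)^{3} = 79 + 3 \left(14 + 2\right)^{3} = 79 + 3 \cdot 16^{3} = 79 + 3 \cdot 4096 = 79 + 12288 = 12367$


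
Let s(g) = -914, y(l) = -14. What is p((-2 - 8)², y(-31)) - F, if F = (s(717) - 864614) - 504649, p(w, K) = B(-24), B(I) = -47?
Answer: 1370130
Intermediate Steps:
p(w, K) = -47
F = -1370177 (F = (-914 - 864614) - 504649 = -865528 - 504649 = -1370177)
p((-2 - 8)², y(-31)) - F = -47 - 1*(-1370177) = -47 + 1370177 = 1370130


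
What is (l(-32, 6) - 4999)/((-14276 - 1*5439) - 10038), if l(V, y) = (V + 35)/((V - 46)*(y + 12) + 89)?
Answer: 6573688/39125195 ≈ 0.16802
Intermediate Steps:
l(V, y) = (35 + V)/(89 + (-46 + V)*(12 + y)) (l(V, y) = (35 + V)/((-46 + V)*(12 + y) + 89) = (35 + V)/(89 + (-46 + V)*(12 + y)))
(l(-32, 6) - 4999)/((-14276 - 1*5439) - 10038) = ((35 - 32)/(-463 - 46*6 + 12*(-32) - 32*6) - 4999)/((-14276 - 1*5439) - 10038) = (3/(-463 - 276 - 384 - 192) - 4999)/((-14276 - 5439) - 10038) = (3/(-1315) - 4999)/(-19715 - 10038) = (-1/1315*3 - 4999)/(-29753) = (-3/1315 - 4999)*(-1/29753) = -6573688/1315*(-1/29753) = 6573688/39125195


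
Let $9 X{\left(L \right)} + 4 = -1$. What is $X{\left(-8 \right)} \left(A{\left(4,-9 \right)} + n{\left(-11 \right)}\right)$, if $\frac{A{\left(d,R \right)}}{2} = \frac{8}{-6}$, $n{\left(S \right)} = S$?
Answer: $\frac{205}{27} \approx 7.5926$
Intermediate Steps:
$X{\left(L \right)} = - \frac{5}{9}$ ($X{\left(L \right)} = - \frac{4}{9} + \frac{1}{9} \left(-1\right) = - \frac{4}{9} - \frac{1}{9} = - \frac{5}{9}$)
$A{\left(d,R \right)} = - \frac{8}{3}$ ($A{\left(d,R \right)} = 2 \frac{8}{-6} = 2 \cdot 8 \left(- \frac{1}{6}\right) = 2 \left(- \frac{4}{3}\right) = - \frac{8}{3}$)
$X{\left(-8 \right)} \left(A{\left(4,-9 \right)} + n{\left(-11 \right)}\right) = - \frac{5 \left(- \frac{8}{3} - 11\right)}{9} = \left(- \frac{5}{9}\right) \left(- \frac{41}{3}\right) = \frac{205}{27}$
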